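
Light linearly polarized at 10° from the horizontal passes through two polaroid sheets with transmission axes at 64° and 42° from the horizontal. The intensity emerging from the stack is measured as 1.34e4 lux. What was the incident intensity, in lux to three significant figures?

I₀ ≈ 4.51e4 lux

I₁ = I₀ cos²(64° − 10°) = I₀ cos²(54°) = 0.3455 I₀.
I₂ = I₁ cos²(42° − 64°) = 0.3455 I₀ · cos²(22°) = 0.297 I₀.
So 1.34e4 lux = 0.297 I₀, giving I₀ = 1.34e4/0.297 = 4.512e+04 lux.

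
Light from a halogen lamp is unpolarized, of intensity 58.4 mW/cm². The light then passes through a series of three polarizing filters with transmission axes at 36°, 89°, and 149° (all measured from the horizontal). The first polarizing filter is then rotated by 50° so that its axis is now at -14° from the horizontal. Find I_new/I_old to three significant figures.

Before rotation:
Unpolarized light through the first polarizer → I₁ = ½ I₀, now polarized at 36°.
I₂ = I₁ cos²(89° − 36°) = 0.5 I₀ · cos²(53°) = 0.1811 I₀.
I₃ = I₂ cos²(149° − 89°) = 0.1811 I₀ · cos²(60°) = 0.04527 I₀.
After rotation:
Unpolarized light through the first polarizer → I₁ = ½ I₀, now polarized at -14°.
Angle between axes 1 and 2: 77°. I₂ = 0.5 I₀ · cos²(77°) = 0.0253 I₀.
I₃ = I₂ cos²(149° − 89°) = 0.0253 I₀ · cos²(60°) = 0.006325 I₀.
Ratio = 0.006325 / 0.04527 = 0.1397.

I_new/I_old ≈ 0.140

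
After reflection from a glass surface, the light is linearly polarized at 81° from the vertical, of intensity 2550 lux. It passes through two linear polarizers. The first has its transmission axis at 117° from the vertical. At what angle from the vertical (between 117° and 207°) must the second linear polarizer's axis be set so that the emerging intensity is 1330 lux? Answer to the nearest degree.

I₁ = I₀ cos²(117° − 81°) = I₀ cos²(36°) = 0.6545 I₀.
Target fraction: 1330 / 2550 lux = 0.5216 of I₀.
Need I₂/I₀ = 0.5216, so cos²(θ − 117°) = 0.5216 / 0.6545 = 0.7969.
θ − 117° = arccos(√0.7969) = 26.8°, giving θ ≈ 117 + 26.8 = 143.8°.

θ ≈ 144°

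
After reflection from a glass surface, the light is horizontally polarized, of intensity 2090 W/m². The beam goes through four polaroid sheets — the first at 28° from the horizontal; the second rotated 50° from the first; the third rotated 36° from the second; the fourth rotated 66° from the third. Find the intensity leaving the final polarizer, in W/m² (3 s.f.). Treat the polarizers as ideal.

I₁ = 2090 W/m² · cos²(28°) = 1629 W/m².
I₂ = I₁ · cos²(50°) = 1629 · 0.4132 = 673.2 W/m².
I₃ = I₂ · cos²(36°) = 673.2 · 0.6545 = 440.6 W/m².
I₄ = I₃ · cos²(66°) = 440.6 · 0.1654 = 72.89 W/m².

I ≈ 72.9 W/m²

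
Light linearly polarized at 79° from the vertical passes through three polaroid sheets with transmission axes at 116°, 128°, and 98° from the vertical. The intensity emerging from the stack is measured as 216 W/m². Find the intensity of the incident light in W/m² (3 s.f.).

I₀ ≈ 472 W/m²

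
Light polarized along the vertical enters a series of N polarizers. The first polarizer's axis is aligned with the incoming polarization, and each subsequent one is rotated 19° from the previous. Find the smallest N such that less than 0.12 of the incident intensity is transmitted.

N = 20

First polarizer is aligned with the polarization: full transmission.
Each further stage multiplies by cos²(19°) = 0.894.
After N polarizers: T = 0.894^(N−1). Require T < 0.12 ⇒ N−1 > ln(0.12)/ln(0.894) = 18.92, so N−1 ≥ 19 and N = 20.
Check: N=20 gives T = 0.119 < 0.12; N=19 gives T = 0.1331.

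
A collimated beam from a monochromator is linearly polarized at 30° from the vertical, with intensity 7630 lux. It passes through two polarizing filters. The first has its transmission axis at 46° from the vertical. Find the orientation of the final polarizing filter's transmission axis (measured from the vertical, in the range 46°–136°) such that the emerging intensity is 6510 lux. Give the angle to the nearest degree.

I₁ = I₀ cos²(46° − 30°) = I₀ cos²(16°) = 0.924 I₀.
Target fraction: 6510 / 7630 lux = 0.8532 of I₀.
Need I₂/I₀ = 0.8532, so cos²(θ − 46°) = 0.8532 / 0.924 = 0.9234.
θ − 46° = arccos(√0.9234) = 16.1°, giving θ ≈ 46 + 16.1 = 62.1°.

θ ≈ 62°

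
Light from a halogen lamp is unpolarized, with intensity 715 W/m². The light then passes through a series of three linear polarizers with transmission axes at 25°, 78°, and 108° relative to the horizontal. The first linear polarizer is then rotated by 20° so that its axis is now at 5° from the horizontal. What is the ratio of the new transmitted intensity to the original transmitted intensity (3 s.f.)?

Before rotation:
Unpolarized light through the first polarizer → I₁ = ½ I₀, now polarized at 25°.
I₂ = I₁ cos²(78° − 25°) = 0.5 I₀ · cos²(53°) = 0.1811 I₀.
I₃ = I₂ cos²(108° − 78°) = 0.1811 I₀ · cos²(30°) = 0.1358 I₀.
After rotation:
Unpolarized light through the first polarizer → I₁ = ½ I₀, now polarized at 5°.
I₂ = I₁ cos²(78° − 5°) = 0.5 I₀ · cos²(73°) = 0.04274 I₀.
I₃ = I₂ cos²(108° − 78°) = 0.04274 I₀ · cos²(30°) = 0.03206 I₀.
Ratio = 0.03206 / 0.1358 = 0.236.

I_new/I_old ≈ 0.236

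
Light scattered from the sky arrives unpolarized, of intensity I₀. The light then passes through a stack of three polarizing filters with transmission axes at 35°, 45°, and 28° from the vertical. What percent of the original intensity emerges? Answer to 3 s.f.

Unpolarized light through the first polarizer → I₁ = ½ I₀, now polarized at 35°.
I₂ = I₁ cos²(45° − 35°) = 0.5 I₀ · cos²(10°) = 0.4849 I₀.
I₃ = I₂ cos²(28° − 45°) = 0.4849 I₀ · cos²(17°) = 0.4435 I₀.
That is 44.35% of the incident intensity.

≈ 44.3%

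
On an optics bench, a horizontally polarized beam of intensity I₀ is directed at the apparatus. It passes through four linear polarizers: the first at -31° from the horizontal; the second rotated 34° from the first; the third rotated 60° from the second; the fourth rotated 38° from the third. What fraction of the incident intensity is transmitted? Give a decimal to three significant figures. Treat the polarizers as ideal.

≈ 0.0784 I₀

I₁ = I₀ cos²(-31° − 0°) = I₀ cos²(31°) = 0.7347 I₀.
I₂ = I₁ cos²(34°) = 0.7347 · 0.6873 I₀ = 0.505 I₀.
I₃ = I₂ cos²(60°) = 0.505 · 0.25 I₀ = 0.1262 I₀.
I₄ = I₃ cos²(38°) = 0.1262 · 0.621 I₀ = 0.07839 I₀.
Transmitted fraction = 0.07839.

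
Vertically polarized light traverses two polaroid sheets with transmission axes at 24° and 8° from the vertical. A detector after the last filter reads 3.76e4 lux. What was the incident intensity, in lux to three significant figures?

I₀ ≈ 4.88e4 lux

I₁ = I₀ cos²(24° − 0°) = I₀ cos²(24°) = 0.8346 I₀.
I₂ = I₁ cos²(8° − 24°) = 0.8346 I₀ · cos²(16°) = 0.7712 I₀.
So 3.76e4 lux = 0.7712 I₀, giving I₀ = 3.76e4/0.7712 = 4.876e+04 lux.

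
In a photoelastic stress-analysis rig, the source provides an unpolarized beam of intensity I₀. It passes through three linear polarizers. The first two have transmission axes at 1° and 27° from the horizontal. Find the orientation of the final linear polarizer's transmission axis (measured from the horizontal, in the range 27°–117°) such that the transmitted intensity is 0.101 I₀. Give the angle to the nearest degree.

θ ≈ 87°

Unpolarized light through the first polarizer → I₁ = ½ I₀, now polarized at 1°.
I₂ = I₁ cos²(27° − 1°) = 0.5 I₀ · cos²(26°) = 0.4039 I₀.
Need I₃/I₀ = 0.101, so cos²(θ − 27°) = 0.101 / 0.4039 = 0.2501.
θ − 27° = arccos(√0.2501) = 60.0°, giving θ ≈ 27 + 60.0 = 87.0°.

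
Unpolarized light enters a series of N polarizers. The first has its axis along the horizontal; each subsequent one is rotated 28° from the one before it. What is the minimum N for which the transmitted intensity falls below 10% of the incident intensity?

N = 8

First polarizer halves the unpolarized light: factor 1/2.
Each further stage multiplies by cos²(28°) = 0.7796.
After N polarizers: T = 0.5·0.7796^(N−1). Require T < 0.10 ⇒ N−1 > ln(0.10/0.5)/ln(0.7796) = 6.46, so N−1 ≥ 7 and N = 8.
Check: N=8 gives T = 0.08751 < 0.10; N=7 gives T = 0.1123.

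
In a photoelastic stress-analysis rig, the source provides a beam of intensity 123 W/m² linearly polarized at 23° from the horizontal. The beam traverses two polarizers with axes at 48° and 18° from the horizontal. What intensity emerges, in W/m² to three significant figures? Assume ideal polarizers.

I₁ = 123 W/m² · cos²(25°) = 101 W/m².
I₂ = I₁ · cos²(30°) = 101 · 0.75 = 75.77 W/m².

I ≈ 75.8 W/m²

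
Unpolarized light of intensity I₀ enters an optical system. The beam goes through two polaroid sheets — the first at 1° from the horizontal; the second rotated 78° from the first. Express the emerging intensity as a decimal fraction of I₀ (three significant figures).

Unpolarized light through the first polarizer → I₁ = ½ I₀, now polarized at 1°.
I₂ = I₁ cos²(78°) = 0.5 · 0.04323 I₀ = 0.02161 I₀.
Transmitted fraction = 0.02161.

≈ 0.0216 I₀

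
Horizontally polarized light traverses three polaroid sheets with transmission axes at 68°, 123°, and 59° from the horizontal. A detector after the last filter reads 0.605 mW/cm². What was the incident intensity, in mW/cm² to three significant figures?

I₀ ≈ 68.2 mW/cm²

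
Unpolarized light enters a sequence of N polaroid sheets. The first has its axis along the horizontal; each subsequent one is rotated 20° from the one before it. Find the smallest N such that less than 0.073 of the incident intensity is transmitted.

First polarizer halves the unpolarized light: factor 1/2.
Each further stage multiplies by cos²(20°) = 0.883.
After N polarizers: T = 0.5·0.883^(N−1). Require T < 0.073 ⇒ N−1 > ln(0.073/0.5)/ln(0.883) = 15.47, so N−1 ≥ 16 and N = 17.
Check: N=17 gives T = 0.06832 < 0.073; N=16 gives T = 0.07736.

N = 17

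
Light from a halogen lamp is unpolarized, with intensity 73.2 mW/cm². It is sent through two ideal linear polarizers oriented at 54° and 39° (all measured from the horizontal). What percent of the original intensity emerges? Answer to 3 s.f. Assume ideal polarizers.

≈ 46.7%

Unpolarized light through the first polarizer → I₁ = 73.2 mW/cm²/2 = 36.6 mW/cm², polarized at 54°.
I₂ = I₁ · cos²(15°) = 36.6 · 0.933 = 34.15 mW/cm².
That is 46.65% of the incident intensity.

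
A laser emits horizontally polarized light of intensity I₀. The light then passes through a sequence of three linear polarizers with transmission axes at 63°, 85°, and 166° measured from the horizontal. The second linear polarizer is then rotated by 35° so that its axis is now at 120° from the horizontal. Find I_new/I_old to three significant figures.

Before rotation:
I₁ = I₀ cos²(63° − 0°) = I₀ cos²(63°) = 0.2061 I₀.
I₂ = I₁ cos²(85° − 63°) = 0.2061 I₀ · cos²(22°) = 0.1772 I₀.
I₃ = I₂ cos²(166° − 85°) = 0.1772 I₀ · cos²(81°) = 0.004336 I₀.
After rotation:
I₁ = I₀ cos²(63° − 0°) = I₀ cos²(63°) = 0.2061 I₀.
I₂ = I₁ cos²(120° − 63°) = 0.2061 I₀ · cos²(57°) = 0.06114 I₀.
I₃ = I₂ cos²(166° − 120°) = 0.06114 I₀ · cos²(46°) = 0.0295 I₀.
Ratio = 0.0295 / 0.004336 = 6.804.

I_new/I_old ≈ 6.80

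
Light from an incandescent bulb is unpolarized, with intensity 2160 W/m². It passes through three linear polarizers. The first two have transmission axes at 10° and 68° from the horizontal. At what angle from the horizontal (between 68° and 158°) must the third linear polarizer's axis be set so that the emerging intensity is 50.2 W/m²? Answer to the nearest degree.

Unpolarized light through the first polarizer → I₁ = ½ I₀, now polarized at 10°.
I₂ = I₁ cos²(68° − 10°) = 0.5 I₀ · cos²(58°) = 0.1404 I₀.
Target fraction: 50.2 / 2160 W/m² = 0.02324 of I₀.
Need I₃/I₀ = 0.02324, so cos²(θ − 68°) = 0.02324 / 0.1404 = 0.1655.
θ − 68° = arccos(√0.1655) = 66.0°, giving θ ≈ 68 + 66.0 = 134.0°.

θ ≈ 134°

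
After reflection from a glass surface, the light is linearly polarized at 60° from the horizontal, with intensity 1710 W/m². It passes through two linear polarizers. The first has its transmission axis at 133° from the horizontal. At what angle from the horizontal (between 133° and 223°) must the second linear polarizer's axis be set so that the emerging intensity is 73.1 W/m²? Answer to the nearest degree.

θ ≈ 178°

By Malus's law, I₁ = I₀ cos²(133° − 60°) = I₀ cos²(73°) = 0.08548 I₀.
Target fraction: 73.1 / 1710 W/m² = 0.04275 of I₀.
Need I₂/I₀ = 0.04275, so cos²(θ − 133°) = 0.04275 / 0.08548 = 0.5001.
θ − 133° = arccos(√0.5001) = 45.0°, giving θ ≈ 133 + 45.0 = 178.0°.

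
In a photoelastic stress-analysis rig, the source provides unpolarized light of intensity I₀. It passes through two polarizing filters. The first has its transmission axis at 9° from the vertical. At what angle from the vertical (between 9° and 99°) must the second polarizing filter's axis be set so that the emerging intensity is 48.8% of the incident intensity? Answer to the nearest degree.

Unpolarized light through the first polarizer → I₁ = ½ I₀, now polarized at 9°.
Need I₂/I₀ = 0.488, so cos²(θ − 9°) = 0.488 / 0.5 = 0.976.
θ − 9° = arccos(√0.976) = 8.9°, giving θ ≈ 9 + 8.9 = 17.9°.

θ ≈ 18°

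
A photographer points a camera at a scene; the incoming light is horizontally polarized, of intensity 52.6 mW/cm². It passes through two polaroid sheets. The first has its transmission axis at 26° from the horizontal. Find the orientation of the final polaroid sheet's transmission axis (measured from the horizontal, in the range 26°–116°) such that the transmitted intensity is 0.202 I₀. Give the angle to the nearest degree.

θ ≈ 86°

I₁ = I₀ cos²(26° − 0°) = I₀ cos²(26°) = 0.8078 I₀.
Need I₂/I₀ = 0.202, so cos²(θ − 26°) = 0.202 / 0.8078 = 0.2501.
θ − 26° = arccos(√0.2501) = 60.0°, giving θ ≈ 26 + 60.0 = 86.0°.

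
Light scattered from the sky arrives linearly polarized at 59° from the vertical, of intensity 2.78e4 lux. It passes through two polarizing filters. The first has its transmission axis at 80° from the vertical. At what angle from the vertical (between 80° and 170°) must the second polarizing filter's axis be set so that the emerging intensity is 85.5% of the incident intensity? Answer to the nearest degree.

I₁ = I₀ cos²(80° − 59°) = I₀ cos²(21°) = 0.8716 I₀.
Need I₂/I₀ = 0.855, so cos²(θ − 80°) = 0.855 / 0.8716 = 0.981.
θ − 80° = arccos(√0.981) = 7.9°, giving θ ≈ 80 + 7.9 = 87.9°.

θ ≈ 88°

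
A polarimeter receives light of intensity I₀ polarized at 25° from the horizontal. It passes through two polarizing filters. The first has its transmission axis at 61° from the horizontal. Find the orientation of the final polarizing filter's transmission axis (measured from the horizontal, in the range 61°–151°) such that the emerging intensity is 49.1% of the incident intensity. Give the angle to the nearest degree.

By Malus's law, I₁ = I₀ cos²(61° − 25°) = I₀ cos²(36°) = 0.6545 I₀.
Need I₂/I₀ = 0.491, so cos²(θ − 61°) = 0.491 / 0.6545 = 0.7502.
θ − 61° = arccos(√0.7502) = 30.0°, giving θ ≈ 61 + 30.0 = 91.0°.

θ ≈ 91°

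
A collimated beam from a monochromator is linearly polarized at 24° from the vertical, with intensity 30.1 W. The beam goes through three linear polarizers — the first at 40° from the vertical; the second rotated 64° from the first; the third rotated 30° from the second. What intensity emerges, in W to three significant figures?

By Malus's law, I₁ = 30.1 W · cos²(16°) = 27.81 W.
I₂ = I₁ · cos²(64°) = 27.81 · 0.1922 = 5.345 W.
I₃ = I₂ · cos²(30°) = 5.345 · 0.75 = 4.009 W.

I ≈ 4.01 W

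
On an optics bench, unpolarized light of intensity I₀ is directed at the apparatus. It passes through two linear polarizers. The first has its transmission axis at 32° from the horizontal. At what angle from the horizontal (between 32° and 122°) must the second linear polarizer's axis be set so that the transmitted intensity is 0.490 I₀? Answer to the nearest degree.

θ ≈ 40°

Unpolarized light through the first polarizer → I₁ = ½ I₀, now polarized at 32°.
Need I₂/I₀ = 0.49, so cos²(θ − 32°) = 0.49 / 0.5 = 0.98.
θ − 32° = arccos(√0.98) = 8.1°, giving θ ≈ 32 + 8.1 = 40.1°.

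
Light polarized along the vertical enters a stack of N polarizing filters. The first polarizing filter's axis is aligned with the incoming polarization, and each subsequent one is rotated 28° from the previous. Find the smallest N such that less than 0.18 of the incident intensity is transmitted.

First polarizer is aligned with the polarization: full transmission.
Each further stage multiplies by cos²(28°) = 0.7796.
After N polarizers: T = 0.7796^(N−1). Require T < 0.18 ⇒ N−1 > ln(0.18)/ln(0.7796) = 6.89, so N−1 ≥ 7 and N = 8.
Check: N=8 gives T = 0.175 < 0.18; N=7 gives T = 0.2245.

N = 8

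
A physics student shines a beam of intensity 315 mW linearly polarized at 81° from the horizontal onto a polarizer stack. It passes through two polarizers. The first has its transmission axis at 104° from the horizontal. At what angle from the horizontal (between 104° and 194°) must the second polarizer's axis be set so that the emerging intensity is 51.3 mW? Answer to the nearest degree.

By Malus's law, I₁ = I₀ cos²(104° − 81°) = I₀ cos²(23°) = 0.8473 I₀.
Target fraction: 51.3 / 315 mW = 0.1629 of I₀.
Need I₂/I₀ = 0.1629, so cos²(θ − 104°) = 0.1629 / 0.8473 = 0.1922.
θ − 104° = arccos(√0.1922) = 64.0°, giving θ ≈ 104 + 64.0 = 168.0°.

θ ≈ 168°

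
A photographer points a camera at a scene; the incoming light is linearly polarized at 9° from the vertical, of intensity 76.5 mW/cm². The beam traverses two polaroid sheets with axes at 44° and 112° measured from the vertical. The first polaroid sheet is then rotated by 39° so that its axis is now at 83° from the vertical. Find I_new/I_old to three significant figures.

Before rotation:
I₁ = I₀ cos²(44° − 9°) = I₀ cos²(35°) = 0.671 I₀.
I₂ = I₁ cos²(112° − 44°) = 0.671 I₀ · cos²(68°) = 0.09416 I₀.
After rotation:
I₁ = I₀ cos²(83° − 9°) = I₀ cos²(74°) = 0.07598 I₀.
I₂ = I₁ cos²(112° − 83°) = 0.07598 I₀ · cos²(29°) = 0.05812 I₀.
Ratio = 0.05812 / 0.09416 = 0.6172.

I_new/I_old ≈ 0.617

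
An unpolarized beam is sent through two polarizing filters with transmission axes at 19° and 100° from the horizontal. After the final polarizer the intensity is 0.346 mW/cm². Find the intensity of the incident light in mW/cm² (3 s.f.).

Unpolarized light through the first polarizer → I₁ = ½ I₀, now polarized at 19°.
I₂ = I₁ cos²(100° − 19°) = 0.5 I₀ · cos²(81°) = 0.01224 I₀.
So 0.346 mW/cm² = 0.01224 I₀, giving I₀ = 0.346/0.01224 = 28.28 mW/cm².

I₀ ≈ 28.3 mW/cm²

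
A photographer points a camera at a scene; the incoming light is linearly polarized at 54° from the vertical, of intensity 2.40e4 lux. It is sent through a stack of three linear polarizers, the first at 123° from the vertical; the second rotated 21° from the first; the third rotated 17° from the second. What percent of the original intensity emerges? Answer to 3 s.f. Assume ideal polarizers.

≈ 10.2%

By Malus's law, I₁ = 2.40e4 lux · cos²(69°) = 3082 lux.
I₂ = I₁ · cos²(21°) = 3082 · 0.8716 = 2686 lux.
I₃ = I₂ · cos²(17°) = 2686 · 0.9145 = 2457 lux.
That is 10.24% of the incident intensity.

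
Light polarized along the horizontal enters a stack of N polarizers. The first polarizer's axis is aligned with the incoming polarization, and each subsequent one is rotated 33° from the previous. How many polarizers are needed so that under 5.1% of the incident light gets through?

First polarizer is aligned with the polarization: full transmission.
Each further stage multiplies by cos²(33°) = 0.7034.
After N polarizers: T = 0.7034^(N−1). Require T < 0.051 ⇒ N−1 > ln(0.051)/ln(0.7034) = 8.46, so N−1 ≥ 9 and N = 10.
Check: N=10 gives T = 0.04214 < 0.051; N=9 gives T = 0.0599.

N = 10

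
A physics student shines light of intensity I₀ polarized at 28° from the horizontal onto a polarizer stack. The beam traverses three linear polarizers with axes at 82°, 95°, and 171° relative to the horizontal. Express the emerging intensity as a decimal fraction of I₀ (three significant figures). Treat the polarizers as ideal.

I₁ = I₀ cos²(82° − 28°) = I₀ cos²(54°) = 0.3455 I₀.
I₂ = I₁ cos²(95° − 82°) = 0.3455 I₀ · cos²(13°) = 0.328 I₀.
I₃ = I₂ cos²(171° − 95°) = 0.328 I₀ · cos²(76°) = 0.0192 I₀.
Transmitted fraction = 0.0192.

≈ 0.0192 I₀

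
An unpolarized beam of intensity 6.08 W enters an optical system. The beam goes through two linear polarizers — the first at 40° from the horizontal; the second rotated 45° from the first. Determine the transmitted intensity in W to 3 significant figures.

I ≈ 1.52 W

Unpolarized light through the first polarizer → I₁ = 6.08 W/2 = 3.04 W, polarized at 40°.
I₂ = I₁ · cos²(45°) = 3.04 · 0.5 = 1.52 W.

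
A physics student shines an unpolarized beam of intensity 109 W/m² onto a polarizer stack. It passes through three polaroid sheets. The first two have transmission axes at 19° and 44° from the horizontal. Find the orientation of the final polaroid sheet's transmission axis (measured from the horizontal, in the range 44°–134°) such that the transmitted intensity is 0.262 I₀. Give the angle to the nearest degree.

θ ≈ 81°

Unpolarized light through the first polarizer → I₁ = ½ I₀, now polarized at 19°.
I₂ = I₁ cos²(44° − 19°) = 0.5 I₀ · cos²(25°) = 0.4107 I₀.
Need I₃/I₀ = 0.262, so cos²(θ − 44°) = 0.262 / 0.4107 = 0.6379.
θ − 44° = arccos(√0.6379) = 37.0°, giving θ ≈ 44 + 37.0 = 81.0°.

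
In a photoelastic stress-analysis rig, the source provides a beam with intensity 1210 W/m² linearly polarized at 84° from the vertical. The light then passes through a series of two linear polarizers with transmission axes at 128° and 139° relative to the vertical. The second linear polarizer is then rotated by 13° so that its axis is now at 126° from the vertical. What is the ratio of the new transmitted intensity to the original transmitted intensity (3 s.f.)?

Before rotation:
By Malus's law, I₁ = I₀ cos²(128° − 84°) = I₀ cos²(44°) = 0.5174 I₀.
I₂ = I₁ cos²(139° − 128°) = 0.5174 I₀ · cos²(11°) = 0.4986 I₀.
After rotation:
I₁ = I₀ cos²(128° − 84°) = I₀ cos²(44°) = 0.5174 I₀.
I₂ = I₁ cos²(126° − 128°) = 0.5174 I₀ · cos²(2°) = 0.5168 I₀.
Ratio = 0.5168 / 0.4986 = 1.037.

I_new/I_old ≈ 1.04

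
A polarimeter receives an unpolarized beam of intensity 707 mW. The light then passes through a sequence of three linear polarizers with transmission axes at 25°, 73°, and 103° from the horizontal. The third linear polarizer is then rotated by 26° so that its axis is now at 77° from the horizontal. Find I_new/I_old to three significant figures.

I_new/I_old ≈ 1.33

Before rotation:
Unpolarized light through the first polarizer → I₁ = ½ I₀, now polarized at 25°.
I₂ = I₁ cos²(73° − 25°) = 0.5 I₀ · cos²(48°) = 0.2239 I₀.
I₃ = I₂ cos²(103° − 73°) = 0.2239 I₀ · cos²(30°) = 0.1679 I₀.
After rotation:
Unpolarized light through the first polarizer → I₁ = ½ I₀, now polarized at 25°.
I₂ = I₁ cos²(73° − 25°) = 0.5 I₀ · cos²(48°) = 0.2239 I₀.
I₃ = I₂ cos²(77° − 73°) = 0.2239 I₀ · cos²(4°) = 0.2228 I₀.
Ratio = 0.2228 / 0.1679 = 1.327.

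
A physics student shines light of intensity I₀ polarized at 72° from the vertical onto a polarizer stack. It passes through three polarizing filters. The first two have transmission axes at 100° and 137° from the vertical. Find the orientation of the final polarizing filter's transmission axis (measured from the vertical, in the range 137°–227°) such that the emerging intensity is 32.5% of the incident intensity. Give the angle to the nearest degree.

θ ≈ 173°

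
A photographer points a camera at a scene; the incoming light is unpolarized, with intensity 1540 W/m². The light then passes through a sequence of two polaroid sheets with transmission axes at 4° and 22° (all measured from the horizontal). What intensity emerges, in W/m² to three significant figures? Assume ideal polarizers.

Unpolarized light through the first polarizer → I₁ = 1540 W/m²/2 = 770 W/m², polarized at 4°.
I₂ = I₁ · cos²(18°) = 770 · 0.9045 = 696.5 W/m².

I ≈ 696 W/m²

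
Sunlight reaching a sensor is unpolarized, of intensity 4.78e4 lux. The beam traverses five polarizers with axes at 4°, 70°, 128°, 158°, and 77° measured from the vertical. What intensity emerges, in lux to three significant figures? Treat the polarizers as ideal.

I ≈ 20.4 lux

Unpolarized light through the first polarizer → I₁ = 4.78e4 lux/2 = 2.39e+04 lux, polarized at 4°.
I₂ = I₁ · cos²(66°) = 2.39e+04 · 0.1654 = 3954 lux.
I₃ = I₂ · cos²(58°) = 3954 · 0.2808 = 1110 lux.
I₄ = I₃ · cos²(30°) = 1110 · 0.75 = 832.7 lux.
I₅ = I₄ · cos²(81°) = 832.7 · 0.02447 = 20.38 lux.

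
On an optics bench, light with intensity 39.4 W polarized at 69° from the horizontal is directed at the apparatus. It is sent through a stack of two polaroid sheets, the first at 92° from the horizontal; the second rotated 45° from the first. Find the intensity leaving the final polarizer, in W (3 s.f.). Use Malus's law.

I ≈ 16.7 W

By Malus's law, I₁ = 39.4 W · cos²(23°) = 33.38 W.
I₂ = I₁ · cos²(45°) = 33.38 · 0.5 = 16.69 W.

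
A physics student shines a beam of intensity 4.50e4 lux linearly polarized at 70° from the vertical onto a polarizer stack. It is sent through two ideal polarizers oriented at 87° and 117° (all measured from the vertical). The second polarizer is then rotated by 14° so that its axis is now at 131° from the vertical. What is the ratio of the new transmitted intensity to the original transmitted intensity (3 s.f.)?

I_new/I_old ≈ 0.690

Before rotation:
By Malus's law, I₁ = I₀ cos²(87° − 70°) = I₀ cos²(17°) = 0.9145 I₀.
I₂ = I₁ cos²(117° − 87°) = 0.9145 I₀ · cos²(30°) = 0.6859 I₀.
After rotation:
I₁ = I₀ cos²(87° − 70°) = I₀ cos²(17°) = 0.9145 I₀.
I₂ = I₁ cos²(131° − 87°) = 0.9145 I₀ · cos²(44°) = 0.4732 I₀.
Ratio = 0.4732 / 0.6859 = 0.6899.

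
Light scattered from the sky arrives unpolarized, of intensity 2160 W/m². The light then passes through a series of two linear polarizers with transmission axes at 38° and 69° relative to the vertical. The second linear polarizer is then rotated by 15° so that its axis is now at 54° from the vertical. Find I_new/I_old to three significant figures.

Before rotation:
Unpolarized light through the first polarizer → I₁ = ½ I₀, now polarized at 38°.
I₂ = I₁ cos²(69° − 38°) = 0.5 I₀ · cos²(31°) = 0.3674 I₀.
After rotation:
Unpolarized light through the first polarizer → I₁ = ½ I₀, now polarized at 38°.
I₂ = I₁ cos²(54° − 38°) = 0.5 I₀ · cos²(16°) = 0.462 I₀.
Ratio = 0.462 / 0.3674 = 1.258.

I_new/I_old ≈ 1.26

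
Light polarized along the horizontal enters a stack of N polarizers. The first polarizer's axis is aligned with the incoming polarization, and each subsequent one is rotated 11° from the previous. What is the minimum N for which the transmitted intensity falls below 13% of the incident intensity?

First polarizer is aligned with the polarization: full transmission.
Each further stage multiplies by cos²(11°) = 0.9636.
After N polarizers: T = 0.9636^(N−1). Require T < 0.13 ⇒ N−1 > ln(0.13)/ln(0.9636) = 55.01, so N−1 ≥ 56 and N = 57.
Check: N=57 gives T = 0.1253 < 0.13; N=56 gives T = 0.1301.

N = 57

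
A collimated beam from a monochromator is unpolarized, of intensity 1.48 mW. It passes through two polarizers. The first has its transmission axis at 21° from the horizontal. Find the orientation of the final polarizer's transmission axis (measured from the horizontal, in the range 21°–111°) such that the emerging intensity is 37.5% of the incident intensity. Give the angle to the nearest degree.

Unpolarized light through the first polarizer → I₁ = ½ I₀, now polarized at 21°.
Need I₂/I₀ = 0.375, so cos²(θ − 21°) = 0.375 / 0.5 = 0.75.
θ − 21° = arccos(√0.75) = 30.0°, giving θ ≈ 21 + 30.0 = 51.0°.

θ ≈ 51°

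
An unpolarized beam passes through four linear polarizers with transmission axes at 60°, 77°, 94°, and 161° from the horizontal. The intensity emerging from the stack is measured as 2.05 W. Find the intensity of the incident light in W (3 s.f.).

I₀ ≈ 32.1 W

Unpolarized light through the first polarizer → I₁ = ½ I₀, now polarized at 60°.
I₂ = I₁ cos²(77° − 60°) = 0.5 I₀ · cos²(17°) = 0.4573 I₀.
I₃ = I₂ cos²(94° − 77°) = 0.4573 I₀ · cos²(17°) = 0.4182 I₀.
I₄ = I₃ cos²(161° − 94°) = 0.4182 I₀ · cos²(67°) = 0.06384 I₀.
So 2.05 W = 0.06384 I₀, giving I₀ = 2.05/0.06384 = 32.11 W.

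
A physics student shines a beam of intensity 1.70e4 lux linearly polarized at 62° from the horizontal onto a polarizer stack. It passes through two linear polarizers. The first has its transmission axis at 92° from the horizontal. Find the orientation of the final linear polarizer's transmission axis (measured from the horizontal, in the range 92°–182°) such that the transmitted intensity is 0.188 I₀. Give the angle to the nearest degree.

θ ≈ 152°

By Malus's law, I₁ = I₀ cos²(92° − 62°) = I₀ cos²(30°) = 0.75 I₀.
Need I₂/I₀ = 0.188, so cos²(θ − 92°) = 0.188 / 0.75 = 0.2507.
θ − 92° = arccos(√0.2507) = 60.0°, giving θ ≈ 92 + 60.0 = 152.0°.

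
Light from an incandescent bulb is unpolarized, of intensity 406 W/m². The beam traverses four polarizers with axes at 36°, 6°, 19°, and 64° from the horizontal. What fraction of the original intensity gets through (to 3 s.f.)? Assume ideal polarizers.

I/I₀ ≈ 0.178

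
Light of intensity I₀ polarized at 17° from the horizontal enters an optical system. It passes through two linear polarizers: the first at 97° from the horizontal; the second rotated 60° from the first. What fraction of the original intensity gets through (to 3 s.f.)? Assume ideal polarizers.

≈ 0.00754 I₀

I₁ = I₀ cos²(97° − 17°) = I₀ cos²(80°) = 0.03015 I₀.
I₂ = I₁ cos²(60°) = 0.03015 · 0.25 I₀ = 0.007538 I₀.
Transmitted fraction = 0.007538.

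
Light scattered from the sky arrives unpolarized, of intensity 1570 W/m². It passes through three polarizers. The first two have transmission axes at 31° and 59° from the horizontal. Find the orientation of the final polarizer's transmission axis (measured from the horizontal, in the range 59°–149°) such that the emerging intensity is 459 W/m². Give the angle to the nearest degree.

θ ≈ 89°

Unpolarized light through the first polarizer → I₁ = ½ I₀, now polarized at 31°.
I₂ = I₁ cos²(59° − 31°) = 0.5 I₀ · cos²(28°) = 0.3898 I₀.
Target fraction: 459 / 1570 W/m² = 0.2924 of I₀.
Need I₃/I₀ = 0.2924, so cos²(θ − 59°) = 0.2924 / 0.3898 = 0.75.
θ − 59° = arccos(√0.75) = 30.0°, giving θ ≈ 59 + 30.0 = 89.0°.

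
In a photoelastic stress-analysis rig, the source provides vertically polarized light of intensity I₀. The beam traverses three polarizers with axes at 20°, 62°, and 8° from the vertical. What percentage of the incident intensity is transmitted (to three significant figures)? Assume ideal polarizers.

≈ 16.8%

By Malus's law, I₁ = I₀ cos²(20° − 0°) = I₀ cos²(20°) = 0.883 I₀.
I₂ = I₁ cos²(62° − 20°) = 0.883 I₀ · cos²(42°) = 0.4877 I₀.
I₃ = I₂ cos²(8° − 62°) = 0.4877 I₀ · cos²(54°) = 0.1685 I₀.
That is 16.85% of the incident intensity.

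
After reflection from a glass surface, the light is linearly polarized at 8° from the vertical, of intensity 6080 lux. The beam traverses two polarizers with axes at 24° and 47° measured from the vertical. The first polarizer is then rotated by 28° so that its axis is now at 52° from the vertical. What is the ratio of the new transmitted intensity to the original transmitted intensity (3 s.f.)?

Before rotation:
By Malus's law, I₁ = I₀ cos²(24° − 8°) = I₀ cos²(16°) = 0.924 I₀.
I₂ = I₁ cos²(47° − 24°) = 0.924 I₀ · cos²(23°) = 0.783 I₀.
After rotation:
I₁ = I₀ cos²(52° − 8°) = I₀ cos²(44°) = 0.5174 I₀.
I₂ = I₁ cos²(47° − 52°) = 0.5174 I₀ · cos²(5°) = 0.5135 I₀.
Ratio = 0.5135 / 0.783 = 0.6559.

I_new/I_old ≈ 0.656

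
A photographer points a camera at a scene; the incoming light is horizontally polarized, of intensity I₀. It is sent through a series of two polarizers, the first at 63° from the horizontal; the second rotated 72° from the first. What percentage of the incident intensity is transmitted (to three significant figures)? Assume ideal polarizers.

≈ 1.97%

I₁ = I₀ cos²(63° − 0°) = I₀ cos²(63°) = 0.2061 I₀.
I₂ = I₁ cos²(72°) = 0.2061 · 0.09549 I₀ = 0.01968 I₀.
That is 1.968% of the incident intensity.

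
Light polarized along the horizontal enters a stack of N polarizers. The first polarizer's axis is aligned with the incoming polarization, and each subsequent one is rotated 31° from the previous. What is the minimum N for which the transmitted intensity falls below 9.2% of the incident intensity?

N = 9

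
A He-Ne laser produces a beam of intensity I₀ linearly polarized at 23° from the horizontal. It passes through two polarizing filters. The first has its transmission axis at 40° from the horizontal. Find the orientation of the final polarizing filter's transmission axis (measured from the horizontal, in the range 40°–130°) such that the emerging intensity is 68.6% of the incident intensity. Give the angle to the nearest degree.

θ ≈ 70°

By Malus's law, I₁ = I₀ cos²(40° − 23°) = I₀ cos²(17°) = 0.9145 I₀.
Need I₂/I₀ = 0.686, so cos²(θ − 40°) = 0.686 / 0.9145 = 0.7501.
θ − 40° = arccos(√0.7501) = 30.0°, giving θ ≈ 40 + 30.0 = 70.0°.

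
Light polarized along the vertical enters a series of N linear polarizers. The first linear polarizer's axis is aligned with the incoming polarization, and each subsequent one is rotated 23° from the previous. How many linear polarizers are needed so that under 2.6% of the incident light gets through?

N = 24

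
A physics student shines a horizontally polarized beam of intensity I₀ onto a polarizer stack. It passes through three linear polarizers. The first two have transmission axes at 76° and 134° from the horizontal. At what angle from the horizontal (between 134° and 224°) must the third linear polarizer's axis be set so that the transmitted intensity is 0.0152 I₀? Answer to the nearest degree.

θ ≈ 150°

I₁ = I₀ cos²(76° − 0°) = I₀ cos²(76°) = 0.05853 I₀.
I₂ = I₁ cos²(134° − 76°) = 0.05853 I₀ · cos²(58°) = 0.01644 I₀.
Need I₃/I₀ = 0.0152, so cos²(θ − 134°) = 0.0152 / 0.01644 = 0.9249.
θ − 134° = arccos(√0.9249) = 15.9°, giving θ ≈ 134 + 15.9 = 149.9°.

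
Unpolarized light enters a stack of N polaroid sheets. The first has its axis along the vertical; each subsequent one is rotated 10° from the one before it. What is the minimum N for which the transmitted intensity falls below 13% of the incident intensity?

N = 45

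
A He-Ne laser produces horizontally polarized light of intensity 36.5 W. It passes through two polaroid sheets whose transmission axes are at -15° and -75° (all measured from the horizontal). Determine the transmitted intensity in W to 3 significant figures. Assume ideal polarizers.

I₁ = 36.5 W · cos²(15°) = 34.05 W.
I₂ = I₁ · cos²(60°) = 34.05 · 0.25 = 8.514 W.

I ≈ 8.51 W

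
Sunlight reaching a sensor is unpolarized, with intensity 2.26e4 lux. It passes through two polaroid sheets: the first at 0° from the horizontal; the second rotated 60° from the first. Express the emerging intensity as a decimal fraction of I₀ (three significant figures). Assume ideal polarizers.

I/I₀ ≈ 0.125

Unpolarized light through the first polarizer → I₁ = 2.26e4 lux/2 = 1.13e+04 lux, polarized at 0°.
I₂ = I₁ · cos²(60°) = 1.13e+04 · 0.25 = 2825 lux.
Transmitted fraction = 0.125.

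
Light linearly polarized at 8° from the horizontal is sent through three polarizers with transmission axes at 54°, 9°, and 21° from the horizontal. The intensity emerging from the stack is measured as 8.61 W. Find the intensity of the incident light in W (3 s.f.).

By Malus's law, I₁ = I₀ cos²(54° − 8°) = I₀ cos²(46°) = 0.4826 I₀.
I₂ = I₁ cos²(9° − 54°) = 0.4826 I₀ · cos²(45°) = 0.2413 I₀.
I₃ = I₂ cos²(21° − 9°) = 0.2413 I₀ · cos²(12°) = 0.2308 I₀.
So 8.61 W = 0.2308 I₀, giving I₀ = 8.61/0.2308 = 37.3 W.

I₀ ≈ 37.3 W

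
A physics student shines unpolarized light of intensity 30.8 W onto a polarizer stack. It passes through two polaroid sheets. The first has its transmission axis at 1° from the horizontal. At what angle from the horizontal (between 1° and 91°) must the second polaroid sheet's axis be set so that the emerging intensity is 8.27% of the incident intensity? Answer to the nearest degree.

θ ≈ 67°

Unpolarized light through the first polarizer → I₁ = ½ I₀, now polarized at 1°.
Need I₂/I₀ = 0.0827, so cos²(θ − 1°) = 0.0827 / 0.5 = 0.1654.
θ − 1° = arccos(√0.1654) = 66.0°, giving θ ≈ 1 + 66.0 = 67.0°.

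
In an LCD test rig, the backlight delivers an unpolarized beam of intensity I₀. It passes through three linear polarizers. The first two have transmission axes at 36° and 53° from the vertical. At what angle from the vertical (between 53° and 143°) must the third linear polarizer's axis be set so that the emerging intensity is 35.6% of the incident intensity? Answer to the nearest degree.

θ ≈ 81°

Unpolarized light through the first polarizer → I₁ = ½ I₀, now polarized at 36°.
I₂ = I₁ cos²(53° − 36°) = 0.5 I₀ · cos²(17°) = 0.4573 I₀.
Need I₃/I₀ = 0.356, so cos²(θ − 53°) = 0.356 / 0.4573 = 0.7786.
θ − 53° = arccos(√0.7786) = 28.1°, giving θ ≈ 53 + 28.1 = 81.1°.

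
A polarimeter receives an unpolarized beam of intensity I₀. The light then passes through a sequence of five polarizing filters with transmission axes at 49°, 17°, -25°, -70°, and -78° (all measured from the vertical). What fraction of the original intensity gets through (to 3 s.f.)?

≈ 0.0974 I₀

Unpolarized light through the first polarizer → I₁ = ½ I₀, now polarized at 49°.
I₂ = I₁ cos²(17° − 49°) = 0.5 I₀ · cos²(32°) = 0.3596 I₀.
I₃ = I₂ cos²(-25° − 17°) = 0.3596 I₀ · cos²(42°) = 0.1986 I₀.
I₄ = I₃ cos²(-70° + 25°) = 0.1986 I₀ · cos²(45°) = 0.0993 I₀.
I₅ = I₄ cos²(-78° + 70°) = 0.0993 I₀ · cos²(8°) = 0.09737 I₀.
Transmitted fraction = 0.09737.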